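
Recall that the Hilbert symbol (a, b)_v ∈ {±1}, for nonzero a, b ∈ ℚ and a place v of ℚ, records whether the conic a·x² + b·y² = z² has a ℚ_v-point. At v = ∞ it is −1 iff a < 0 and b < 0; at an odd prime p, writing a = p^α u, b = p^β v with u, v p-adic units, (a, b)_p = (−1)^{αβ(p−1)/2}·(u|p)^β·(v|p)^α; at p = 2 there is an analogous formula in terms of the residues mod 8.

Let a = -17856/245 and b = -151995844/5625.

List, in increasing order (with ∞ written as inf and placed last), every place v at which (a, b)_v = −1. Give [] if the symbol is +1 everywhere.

[29, inf]

Mod squares: a ≡ -155, b ≡ -6409. Check v ∈ {∞, 2, 3, 5, 7, 11, 13, 17, 29, 31}.
v=7: a=7^-2·(≡3), b=7^2·(≡6) mod 7; (3|7)=-1, (6|7)=-1; (−1)^{-2·2·3}·(-1)^2·(-1)^-2 = +1.
v=13: a=13^0·(≡10), b=13^1·(≡12) mod 13; (10|13)=+1, (12|13)=+1; (−1)^{0·1·6}·(+1)^1·(+1)^0 = +1.
v=∞: -155 < 0 and -6409 < 0  ⇒  (a,b)_∞ = -1.
v=11: a=11^0·(≡10), b=11^2·(≡9) mod 11; (10|11)=-1, (9|11)=+1; (−1)^{0·2·5}·(-1)^2·(+1)^0 = +1.
v=2: v_2(a)=6, v_2(b)=2; units ≡ 5, 7 (mod 8); ε·ε+αω+βω = 0·1+6·0+2·1 ≡ 0  ⇒  (a,b)_2 = +1.
v=3: a=3^2·(≡1), b=3^-2·(≡2) mod 3; (1|3)=+1, (2|3)=-1; (−1)^{2·-2·1}·(+1)^-2·(-1)^2 = +1.
v=5: a=5^-1·(≡1), b=5^-4·(≡4) mod 5; (1|5)=+1, (4|5)=+1; (−1)^{-1·-4·2}·(+1)^-4·(+1)^-1 = +1.
v=31: a=31^1·(≡6), b=31^0·(≡5) mod 31; (6|31)=-1, (5|31)=+1; (−1)^{1·0·15}·(-1)^0·(+1)^1 = +1.
v=17: a=17^0·(≡4), b=17^1·(≡10) mod 17; (4|17)=+1, (10|17)=-1; (−1)^{0·1·8}·(+1)^1·(-1)^0 = +1.
v=29: a=29^0·(≡14), b=29^1·(≡8) mod 29; (14|29)=-1, (8|29)=-1; (−1)^{0·1·14}·(-1)^1·(-1)^0 = -1.
(-155, -6409 / ℚ) ramifies at {29, ∞}: a division algebra.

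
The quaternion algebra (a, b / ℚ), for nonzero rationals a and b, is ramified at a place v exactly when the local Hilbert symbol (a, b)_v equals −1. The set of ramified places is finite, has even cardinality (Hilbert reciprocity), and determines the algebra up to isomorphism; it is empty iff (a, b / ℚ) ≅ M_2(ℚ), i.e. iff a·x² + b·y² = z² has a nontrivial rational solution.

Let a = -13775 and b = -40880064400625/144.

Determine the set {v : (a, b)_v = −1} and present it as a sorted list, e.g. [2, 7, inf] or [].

[17, 19, 29, inf]

Mod squares: a ≡ -551, b ≡ -215441. Check v ∈ {∞, 2, 3, 5, 17, 19, 23, 29}.
v=∞: -551 < 0 and -215441 < 0  ⇒  (a,b)_∞ = -1.
v=29: a=29^1·(≡18), b=29^3·(≡25) mod 29; (18|29)=-1, (25|29)=+1; (−1)^{1·3·14}·(-1)^3·(+1)^1 = -1.
v=17: a=17^0·(≡12), b=17^1·(≡9) mod 17; (12|17)=-1, (9|17)=+1; (−1)^{0·1·8}·(-1)^1·(+1)^0 = -1.
v=19: a=19^1·(≡16), b=19^3·(≡5) mod 19; (16|19)=+1, (5|19)=+1; (−1)^{1·3·9}·(+1)^3·(+1)^1 = -1.
v=3: a=3^0·(≡1), b=3^-2·(≡1) mod 3; (1|3)=+1, (1|3)=+1; (−1)^{0·-2·1}·(+1)^-2·(+1)^0 = +1.
v=23: a=23^0·(≡2), b=23^1·(≡19) mod 23; (2|23)=+1, (19|23)=-1; (−1)^{0·1·11}·(+1)^1·(-1)^0 = +1.
v=5: a=5^2·(≡4), b=5^4·(≡1) mod 5; (4|5)=+1, (1|5)=+1; (−1)^{2·4·2}·(+1)^4·(+1)^2 = +1.
v=2: v_2(a)=0, v_2(b)=-4; units ≡ 1, 7 (mod 8); ε·ε+αω+βω = 0·1+0·0+-4·0 ≡ 0  ⇒  (a,b)_2 = +1.
|Ram(-551, -215441)| = 4, even; anisotropic at {17, 19, 29, ∞}.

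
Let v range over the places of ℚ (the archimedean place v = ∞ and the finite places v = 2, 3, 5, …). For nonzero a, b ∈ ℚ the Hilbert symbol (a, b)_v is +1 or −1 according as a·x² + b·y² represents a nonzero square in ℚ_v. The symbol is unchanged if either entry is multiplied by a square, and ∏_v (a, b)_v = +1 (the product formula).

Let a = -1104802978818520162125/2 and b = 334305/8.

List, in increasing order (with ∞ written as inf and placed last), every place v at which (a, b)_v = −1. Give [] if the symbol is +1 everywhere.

[2, 5, 7, 29]

(a, b) ≡ (-103530, 74290) mod (ℚ^×)²; places V = {2, 3, 5, 7, 17, 19, 23, 29, ∞}.
(a,b)_23: α=4, u≡18; β=1, v≡20 (mod 23); (18|23)=+1, (20|23)=-1; sign (−1)^0·+1^1·-1^4 = +1.
(a,b)_29: α=1, u≡27; β=0, v≡10 (mod 29); (27|29)=-1, (10|29)=-1; sign (−1)^0·-1^0·-1^1 = -1.
(a,b)_17: α=3, u≡8; β=1, v≡8 (mod 17); (8|17)=+1, (8|17)=+1; sign (−1)^0·+1^1·+1^3 = +1.
(a,b)_2: α=-1, β=-3; u≡3, v≡1 (mod 8); ε(u)ε(v)=1·0, αω(v)=-1·0, βω(u)=-3·1; sum ≡ 1  ⇒  -1.
(a,b)_5: α=3, u≡4; β=1, v≡2 (mod 5); (4|5)=+1, (2|5)=-1; sign (−1)^0·+1^1·-1^3 = -1.
(a,b)_∞: sgn(-103530)=−, sgn(74290)=+, so +1.
(a,b)_3: α=5, u≡2; β=2, v≡1 (mod 3); (2|3)=-1, (1|3)=+1; sign (−1)^0·-1^2·+1^5 = +1.
(a,b)_19: α=4, u≡4; β=1, v≡12 (mod 19); (4|19)=+1, (12|19)=-1; sign (−1)^0·+1^1·-1^4 = +1.
(a,b)_7: α=1, u≡4; β=0, v≡6 (mod 7); (4|7)=+1, (6|7)=-1; sign (−1)^0·+1^0·-1^1 = -1.
Ram(-103530, 74290) = {2, 5, 7, 29}; no ℚ_2-point on the conic.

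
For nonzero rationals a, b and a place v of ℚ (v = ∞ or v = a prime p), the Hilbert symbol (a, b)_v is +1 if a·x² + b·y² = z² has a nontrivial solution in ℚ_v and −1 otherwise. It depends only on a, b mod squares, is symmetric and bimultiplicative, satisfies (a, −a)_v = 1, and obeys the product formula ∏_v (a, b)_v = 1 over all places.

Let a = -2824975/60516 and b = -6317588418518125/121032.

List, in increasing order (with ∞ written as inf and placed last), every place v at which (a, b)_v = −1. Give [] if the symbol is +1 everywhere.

Mod squares: a ≡ -391, b ≡ -9338. Check v ∈ {∞, 2, 3, 5, 7, 17, 23, 29, 41}.
v=5: a=5^2·(≡1), b=5^4·(≡3) mod 5; (1|5)=+1, (3|5)=-1; (−1)^{2·4·2}·(+1)^4·(-1)^2 = +1.
v=23: a=23^1·(≡6), b=23^3·(≡18) mod 23; (6|23)=+1, (18|23)=+1; (−1)^{1·3·11}·(+1)^3·(+1)^1 = -1.
v=∞: -391 < 0 and -9338 < 0  ⇒  (a,b)_∞ = -1.
v=2: v_2(a)=-2, v_2(b)=-3; units ≡ 1, 3 (mod 8); ε·ε+αω+βω = 0·1+-2·1+-3·0 ≡ 0  ⇒  (a,b)_2 = +1.
v=41: a=41^-2·(≡15), b=41^-2·(≡25) mod 41; (15|41)=-1, (25|41)=+1; (−1)^{-2·-2·20}·(-1)^-2·(+1)^-2 = +1.
v=3: a=3^-2·(≡2), b=3^-2·(≡1) mod 3; (2|3)=-1, (1|3)=+1; (−1)^{-2·-2·1}·(-1)^-2·(+1)^-2 = +1.
v=17: a=17^3·(≡12), b=17^4·(≡5) mod 17; (12|17)=-1, (5|17)=-1; (−1)^{3·4·8}·(-1)^4·(-1)^3 = -1.
v=7: a=7^0·(≡1), b=7^3·(≡3) mod 7; (1|7)=+1, (3|7)=-1; (−1)^{0·3·3}·(+1)^3·(-1)^0 = +1.
v=29: a=29^0·(≡8), b=29^1·(≡8) mod 29; (8|29)=-1, (8|29)=-1; (−1)^{0·1·14}·(-1)^1·(-1)^0 = -1.
|Ram(-391, -9338)| = 4, even; anisotropic at {17, 23, 29, ∞}.

[17, 23, 29, inf]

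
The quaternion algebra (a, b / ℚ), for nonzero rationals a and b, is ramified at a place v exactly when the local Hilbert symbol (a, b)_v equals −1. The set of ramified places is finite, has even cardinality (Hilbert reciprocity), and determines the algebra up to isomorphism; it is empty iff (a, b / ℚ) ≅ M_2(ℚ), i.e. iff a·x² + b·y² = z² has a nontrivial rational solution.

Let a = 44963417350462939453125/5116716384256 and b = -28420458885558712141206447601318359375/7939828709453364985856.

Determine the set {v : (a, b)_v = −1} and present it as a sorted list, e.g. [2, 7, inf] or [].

[2, 3, 5, 7]

Mod squares: a ≡ 2805, b ≡ -2002. Check v ∈ {∞, 2, 3, 5, 7, 11, 13, 17, 19, 47}.
v=11: a=11^1·(≡10), b=11^3·(≡5) mod 11; (10|11)=-1, (5|11)=+1; (−1)^{1·3·5}·(-1)^3·(+1)^1 = +1.
v=13: a=13^4·(≡10), b=13^7·(≡6) mod 13; (10|13)=+1, (6|13)=-1; (−1)^{4·7·6}·(+1)^7·(-1)^4 = +1.
v=5: a=5^11·(≡1), b=5^18·(≡2) mod 5; (1|5)=+1, (2|5)=-1; (−1)^{11·18·2}·(+1)^18·(-1)^11 = -1.
v=∞: 2805 > 0 and -2002 < 0  ⇒  (a,b)_∞ = +1.
v=47: a=47^-4·(≡28), b=47^-6·(≡30) mod 47; (28|47)=+1, (30|47)=-1; (−1)^{-4·-6·23}·(+1)^-6·(-1)^-4 = +1.
v=17: a=17^1·(≡11), b=17^2·(≡13) mod 17; (11|17)=-1, (13|17)=+1; (−1)^{1·2·8}·(-1)^2·(+1)^1 = +1.
v=3: a=3^3·(≡2), b=3^8·(≡2) mod 3; (2|3)=-1, (2|3)=-1; (−1)^{3·8·1}·(-1)^8·(-1)^3 = -1.
v=19: a=19^4·(≡2), b=19^6·(≡10) mod 19; (2|19)=-1, (10|19)=-1; (−1)^{4·6·9}·(-1)^6·(-1)^4 = +1.
v=7: a=7^2·(≡5), b=7^-3·(≡2) mod 7; (5|7)=-1, (2|7)=+1; (−1)^{2·-3·3}·(-1)^-3·(+1)^2 = -1.
v=2: v_2(a)=-20, v_2(b)=-31; units ≡ 5, 7 (mod 8); ε·ε+αω+βω = 0·1+-20·0+-31·1 ≡ 1  ⇒  (a,b)_2 = -1.
|Ram(2805, -2002)| = 4, even; anisotropic at {2, 3, 5, 7}.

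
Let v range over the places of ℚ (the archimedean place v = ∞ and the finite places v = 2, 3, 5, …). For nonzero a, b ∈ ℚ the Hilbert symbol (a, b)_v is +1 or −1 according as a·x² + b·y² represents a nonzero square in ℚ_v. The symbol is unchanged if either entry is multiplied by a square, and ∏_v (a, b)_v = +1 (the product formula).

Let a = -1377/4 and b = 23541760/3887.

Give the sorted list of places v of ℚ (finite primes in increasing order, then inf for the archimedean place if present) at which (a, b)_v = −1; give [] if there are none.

[5, 19]

Mod squares: a ≡ -17, b ≡ 4370. Check v ∈ {∞, 2, 3, 5, 11, 13, 17, 19, 23}.
v=∞: -17 < 0 and 4370 > 0  ⇒  (a,b)_∞ = +1.
v=5: a=5^0·(≡2), b=5^1·(≡1) mod 5; (2|5)=-1, (1|5)=+1; (−1)^{0·1·2}·(-1)^1·(+1)^0 = -1.
v=17: a=17^1·(≡1), b=17^0·(≡13) mod 17; (1|17)=+1, (13|17)=+1; (−1)^{1·0·8}·(+1)^0·(+1)^1 = +1.
v=2: v_2(a)=-2, v_2(b)=11; units ≡ 7, 1 (mod 8); ε·ε+αω+βω = 1·0+-2·0+11·0 ≡ 0  ⇒  (a,b)_2 = +1.
v=23: a=23^0·(≡18), b=23^-1·(≡8) mod 23; (18|23)=+1, (8|23)=+1; (−1)^{0·-1·11}·(+1)^-1·(+1)^0 = +1.
v=11: a=11^0·(≡5), b=11^2·(≡9) mod 11; (5|11)=+1, (9|11)=+1; (−1)^{0·2·5}·(+1)^2·(+1)^0 = +1.
v=13: a=13^0·(≡10), b=13^-2·(≡6) mod 13; (10|13)=+1, (6|13)=-1; (−1)^{0·-2·6}·(+1)^-2·(-1)^0 = +1.
v=3: a=3^4·(≡1), b=3^0·(≡2) mod 3; (1|3)=+1, (2|3)=-1; (−1)^{4·0·1}·(+1)^0·(-1)^4 = +1.
v=19: a=19^0·(≡12), b=19^1·(≡8) mod 19; (12|19)=-1, (8|19)=-1; (−1)^{0·1·9}·(-1)^1·(-1)^0 = -1.
Ram(-17, 4370) = {5, 19}; no ℚ_5-point on the conic.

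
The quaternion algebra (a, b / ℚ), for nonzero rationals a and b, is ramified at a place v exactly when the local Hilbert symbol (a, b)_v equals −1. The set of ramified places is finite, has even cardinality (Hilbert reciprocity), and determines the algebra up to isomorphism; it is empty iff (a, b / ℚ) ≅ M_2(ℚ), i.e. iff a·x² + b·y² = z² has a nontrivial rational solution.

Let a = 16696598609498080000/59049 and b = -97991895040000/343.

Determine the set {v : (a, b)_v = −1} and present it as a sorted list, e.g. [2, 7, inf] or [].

[]

Mod squares: a ≡ 43, b ≡ -66986647. Check v ∈ {∞, 2, 3, 5, 7, 13, 17, 19, 43, 53}.
v=17: a=17^2·(≡9), b=17^1·(≡3) mod 17; (9|17)=+1, (3|17)=-1; (−1)^{2·1·8}·(+1)^1·(-1)^2 = +1.
v=13: a=13^2·(≡12), b=13^1·(≡9) mod 13; (12|13)=+1, (9|13)=+1; (−1)^{2·1·6}·(+1)^1·(+1)^2 = +1.
v=5: a=5^4·(≡2), b=5^4·(≡2) mod 5; (2|5)=-1, (2|5)=-1; (−1)^{4·4·2}·(-1)^4·(-1)^4 = +1.
v=19: a=19^2·(≡16), b=19^1·(≡8) mod 19; (16|19)=+1, (8|19)=-1; (−1)^{2·1·9}·(+1)^1·(-1)^2 = +1.
v=∞: 43 > 0 and -66986647 < 0  ⇒  (a,b)_∞ = +1.
v=7: a=7^2·(≡4), b=7^-3·(≡4) mod 7; (4|7)=+1, (4|7)=+1; (−1)^{2·-3·3}·(+1)^-3·(+1)^2 = +1.
v=53: a=53^2·(≡17), b=53^1·(≡12) mod 53; (17|53)=+1, (12|53)=-1; (−1)^{2·1·26}·(+1)^1·(-1)^2 = +1.
v=2: v_2(a)=8, v_2(b)=14; units ≡ 3, 1 (mod 8); ε·ε+αω+βω = 1·0+8·0+14·1 ≡ 0  ⇒  (a,b)_2 = +1.
v=3: a=3^-10·(≡1), b=3^0·(≡2) mod 3; (1|3)=+1, (2|3)=-1; (−1)^{-10·0·1}·(+1)^0·(-1)^-10 = +1.
v=43: a=43^1·(≡6), b=43^1·(≡33) mod 43; (6|43)=+1, (33|43)=-1; (−1)^{1·1·21}·(+1)^1·(-1)^1 = +1.
Every local symbol is +1, so the conic 43·x² + -66986647·y² = z² has ℚ_v-points for all v and hence a ℚ-point; (a, b / ℚ) ≅ M_2(ℚ).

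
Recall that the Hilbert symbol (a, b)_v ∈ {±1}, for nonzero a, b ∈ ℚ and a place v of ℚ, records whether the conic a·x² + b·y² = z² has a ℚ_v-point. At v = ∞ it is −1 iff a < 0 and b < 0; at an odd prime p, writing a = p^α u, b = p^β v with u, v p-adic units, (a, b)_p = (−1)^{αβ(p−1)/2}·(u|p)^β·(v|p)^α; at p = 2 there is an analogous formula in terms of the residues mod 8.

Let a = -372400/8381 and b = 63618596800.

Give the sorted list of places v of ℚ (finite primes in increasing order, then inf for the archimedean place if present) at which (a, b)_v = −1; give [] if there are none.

[11, 17]

(a, b) ≡ (-551, 110143) mod (ℚ^×)²; places V = {2, 5, 7, 11, 17, 19, 29, 31, ∞}.
(a,b)_2: α=4, β=6; u≡1, v≡7 (mod 8); ε(u)ε(v)=0·1, αω(v)=4·0, βω(u)=6·0; sum ≡ 0  ⇒  +1.
(a,b)_17: α=-2, u≡3; β=1, v≡16 (mod 17); (3|17)=-1, (16|17)=+1; sign (−1)^0·-1^1·+1^-2 = -1.
(a,b)_∞: sgn(-551)=−, sgn(110143)=+, so +1.
(a,b)_7: α=2, u≡1; β=0, v≡3 (mod 7); (1|7)=+1, (3|7)=-1; sign (−1)^0·+1^0·-1^2 = +1.
(a,b)_5: α=2, u≡4; β=2, v≡2 (mod 5); (4|5)=+1, (2|5)=-1; sign (−1)^0·+1^2·-1^2 = +1.
(a,b)_31: α=0, u≡20; β=1, v≡28 (mod 31); (20|31)=+1, (28|31)=+1; sign (−1)^0·+1^1·+1^0 = +1.
(a,b)_29: α=-1, u≡11; β=0, v≡7 (mod 29); (11|29)=-1, (7|29)=+1; sign (−1)^0·-1^0·+1^-1 = +1.
(a,b)_11: α=0, u≡6; β=1, v≡3 (mod 11); (6|11)=-1, (3|11)=+1; sign (−1)^0·-1^1·+1^0 = -1.
(a,b)_19: α=1, u≡4; β=3, v≡8 (mod 19); (4|19)=+1, (8|19)=-1; sign (−1)^1·+1^3·-1^1 = +1.
|Ram(-551, 110143)| = 2, even; anisotropic at {11, 17}.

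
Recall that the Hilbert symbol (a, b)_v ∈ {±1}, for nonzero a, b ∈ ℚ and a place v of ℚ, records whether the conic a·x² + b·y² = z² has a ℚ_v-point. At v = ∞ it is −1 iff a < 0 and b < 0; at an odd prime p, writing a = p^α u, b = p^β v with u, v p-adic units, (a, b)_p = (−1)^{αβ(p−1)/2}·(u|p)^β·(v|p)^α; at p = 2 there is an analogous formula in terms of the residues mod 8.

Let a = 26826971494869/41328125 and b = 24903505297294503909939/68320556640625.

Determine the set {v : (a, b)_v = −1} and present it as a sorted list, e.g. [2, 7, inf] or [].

[7, 19]

(a, b) ≡ (11305, 19) mod (ℚ^×)²; places V = {2, 3, 5, 7, 13, 17, 19, 23, ∞}.
(a,b)_7: α=5, u≡5; β=10, v≡3 (mod 7); (5|7)=-1, (3|7)=-1; sign (−1)^0·-1^10·-1^5 = -1.
(a,b)_23: α=-2, u≡18; β=-4, v≡15 (mod 23); (18|23)=+1, (15|23)=-1; sign (−1)^0·+1^-4·-1^-2 = +1.
(a,b)_∞: sgn(11305)=+, sgn(19)=+, so +1.
(a,b)_5: α=-7, u≡1; β=-12, v≡4 (mod 5); (1|5)=+1, (4|5)=+1; sign (−1)^0·+1^-12·+1^-7 = +1.
(a,b)_17: α=1, u≡4; β=2, v≡8 (mod 17); (4|17)=+1, (8|17)=+1; sign (−1)^0·+1^2·+1^1 = +1.
(a,b)_3: α=4, u≡1; β=6, v≡1 (mod 3); (1|3)=+1, (1|3)=+1; sign (−1)^0·+1^6·+1^4 = +1.
(a,b)_19: α=3, u≡16; β=5, v≡16 (mod 19); (16|19)=+1, (16|19)=+1; sign (−1)^1·+1^5·+1^3 = -1.
(a,b)_2: α=0, β=0; u≡1, v≡3 (mod 8); ε(u)ε(v)=0·1, αω(v)=0·1, βω(u)=0·0; sum ≡ 0  ⇒  +1.
(a,b)_13: α=2, u≡6; β=2, v≡8 (mod 13); (6|13)=-1, (8|13)=-1; sign (−1)^0·-1^2·-1^2 = +1.
Ram(11305, 19) = {7, 19}; no ℚ_7-point on the conic.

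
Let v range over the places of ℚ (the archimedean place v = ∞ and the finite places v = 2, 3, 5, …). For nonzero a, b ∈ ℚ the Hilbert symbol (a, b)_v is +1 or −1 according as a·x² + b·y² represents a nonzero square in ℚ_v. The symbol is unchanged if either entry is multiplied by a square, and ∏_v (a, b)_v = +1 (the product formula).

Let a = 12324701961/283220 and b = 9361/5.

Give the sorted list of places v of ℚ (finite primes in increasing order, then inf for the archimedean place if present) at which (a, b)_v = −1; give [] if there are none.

[3, 13, 23, 31]

(a, b) ≡ (56587245, 46805) mod (ℚ^×)²; places V = {2, 3, 5, 7, 11, 13, 17, 23, 31, 37, ∞}.
(a,b)_∞: sgn(56587245)=+, sgn(46805)=+, so +1.
(a,b)_37: α=1, u≡12; β=1, v≡21 (mod 37); (12|37)=+1, (21|37)=+1; sign (−1)^0·+1^1·+1^1 = +1.
(a,b)_31: α=1, u≡23; β=0, v≡6 (mod 31); (23|31)=-1, (6|31)=-1; sign (−1)^0·-1^0·-1^1 = -1.
(a,b)_11: α=3, u≡10; β=1, v≡3 (mod 11); (10|11)=-1, (3|11)=+1; sign (−1)^1·-1^1·+1^3 = +1.
(a,b)_13: α=1, u≡10; β=0, v≡8 (mod 13); (10|13)=+1, (8|13)=-1; sign (−1)^0·+1^0·-1^1 = -1.
(a,b)_23: α=1, u≡19; β=1, v≡17 (mod 23); (19|23)=-1, (17|23)=-1; sign (−1)^1·-1^1·-1^1 = -1.
(a,b)_7: α=-2, u≡1; β=0, v≡6 (mod 7); (1|7)=+1, (6|7)=-1; sign (−1)^0·+1^0·-1^-2 = +1.
(a,b)_2: α=-2, β=0; u≡5, v≡5 (mod 8); ε(u)ε(v)=0·0, αω(v)=-2·1, βω(u)=0·1; sum ≡ 0  ⇒  +1.
(a,b)_5: α=-1, u≡4; β=-1, v≡1 (mod 5); (4|5)=+1, (1|5)=+1; sign (−1)^0·+1^-1·+1^-1 = +1.
(a,b)_3: α=3, u≡2; β=0, v≡2 (mod 3); (2|3)=-1, (2|3)=-1; sign (−1)^0·-1^0·-1^3 = -1.
(a,b)_17: α=-2, u≡2; β=0, v≡9 (mod 17); (2|17)=+1, (9|17)=+1; sign (−1)^0·+1^0·+1^-2 = +1.
|Ram(56587245, 46805)| = 4, even; anisotropic at {3, 13, 23, 31}.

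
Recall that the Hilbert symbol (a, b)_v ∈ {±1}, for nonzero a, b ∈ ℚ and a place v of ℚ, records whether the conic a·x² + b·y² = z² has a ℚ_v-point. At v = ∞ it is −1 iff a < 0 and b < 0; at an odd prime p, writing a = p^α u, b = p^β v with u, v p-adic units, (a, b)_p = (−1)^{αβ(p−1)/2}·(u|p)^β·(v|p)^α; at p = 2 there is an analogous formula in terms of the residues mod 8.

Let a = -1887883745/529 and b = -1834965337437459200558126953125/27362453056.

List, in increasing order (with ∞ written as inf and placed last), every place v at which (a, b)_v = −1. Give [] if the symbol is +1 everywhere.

Mod squares: a ≡ -128945, b ≡ -20608445. Check v ∈ {∞, 2, 3, 5, 11, 13, 17, 19, 23, 29, 31, 37, 41}.
v=19: a=19^0·(≡15), b=19^1·(≡6) mod 19; (15|19)=-1, (6|19)=+1; (−1)^{0·1·9}·(-1)^1·(+1)^0 = -1.
v=41: a=41^1·(≡29), b=41^3·(≡30) mod 41; (29|41)=-1, (30|41)=-1; (−1)^{1·3·20}·(-1)^3·(-1)^1 = +1.
v=11: a=11^4·(≡8), b=11^5·(≡9) mod 11; (8|11)=-1, (9|11)=+1; (−1)^{4·5·5}·(-1)^5·(+1)^4 = -1.
v=3: a=3^0·(≡1), b=3^4·(≡1) mod 3; (1|3)=+1, (1|3)=+1; (−1)^{0·4·1}·(+1)^4·(+1)^0 = +1.
v=17: a=17^1·(≡11), b=17^4·(≡13) mod 17; (11|17)=-1, (13|17)=+1; (−1)^{1·4·8}·(-1)^4·(+1)^1 = +1.
v=29: a=29^0·(≡27), b=29^-2·(≡4) mod 29; (27|29)=-1, (4|29)=+1; (−1)^{0·-2·14}·(-1)^-2·(+1)^0 = +1.
v=37: a=37^1·(≡7), b=37^3·(≡22) mod 37; (7|37)=+1, (22|37)=-1; (−1)^{1·3·18}·(+1)^3·(-1)^1 = -1.
v=∞: -128945 < 0 and -20608445 < 0  ⇒  (a,b)_∞ = -1.
v=23: a=23^-2·(≡1), b=23^-2·(≡20) mod 23; (1|23)=+1, (20|23)=-1; (−1)^{-2·-2·11}·(+1)^-2·(-1)^-2 = +1.
v=13: a=13^0·(≡5), b=13^1·(≡8) mod 13; (5|13)=-1, (8|13)=-1; (−1)^{0·1·6}·(-1)^1·(-1)^0 = -1.
v=2: v_2(a)=0, v_2(b)=-6; units ≡ 7, 3 (mod 8); ε·ε+αω+βω = 1·1+0·1+-6·0 ≡ 1  ⇒  (a,b)_2 = -1.
v=5: a=5^1·(≡4), b=5^9·(≡4) mod 5; (4|5)=+1, (4|5)=+1; (−1)^{1·9·2}·(+1)^9·(+1)^1 = +1.
v=31: a=31^0·(≡21), b=31^-2·(≡4) mod 31; (21|31)=-1, (4|31)=+1; (−1)^{0·-2·15}·(-1)^-2·(+1)^0 = +1.
|Ram(-128945, -20608445)| = 6, even; anisotropic at {2, 11, 13, 19, 37, ∞}.

[2, 11, 13, 19, 37, inf]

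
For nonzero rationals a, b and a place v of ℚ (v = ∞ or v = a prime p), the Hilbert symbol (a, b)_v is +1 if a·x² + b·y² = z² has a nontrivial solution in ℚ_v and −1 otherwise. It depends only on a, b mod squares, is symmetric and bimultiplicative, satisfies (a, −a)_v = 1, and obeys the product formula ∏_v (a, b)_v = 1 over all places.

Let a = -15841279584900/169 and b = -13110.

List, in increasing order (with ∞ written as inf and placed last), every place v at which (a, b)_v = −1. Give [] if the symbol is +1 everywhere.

Mod squares: a ≡ -209, b ≡ -13110. Check v ∈ {∞, 2, 3, 5, 7, 11, 13, 19, 23}.
v=23: a=23^2·(≡21), b=23^1·(≡5) mod 23; (21|23)=-1, (5|23)=-1; (−1)^{2·1·11}·(-1)^1·(-1)^2 = -1.
v=11: a=11^1·(≡3), b=11^0·(≡2) mod 11; (3|11)=+1, (2|11)=-1; (−1)^{1·0·5}·(+1)^0·(-1)^1 = -1.
v=3: a=3^4·(≡1), b=3^1·(≡1) mod 3; (1|3)=+1, (1|3)=+1; (−1)^{4·1·1}·(+1)^1·(+1)^4 = +1.
v=19: a=19^3·(≡13), b=19^1·(≡13) mod 19; (13|19)=-1, (13|19)=-1; (−1)^{3·1·9}·(-1)^1·(-1)^3 = -1.
v=2: v_2(a)=2, v_2(b)=1; units ≡ 7, 5 (mod 8); ε·ε+αω+βω = 1·0+2·1+1·0 ≡ 0  ⇒  (a,b)_2 = +1.
v=13: a=13^-2·(≡10), b=13^0·(≡7) mod 13; (10|13)=+1, (7|13)=-1; (−1)^{-2·0·6}·(+1)^0·(-1)^-2 = +1.
v=5: a=5^2·(≡1), b=5^1·(≡3) mod 5; (1|5)=+1, (3|5)=-1; (−1)^{2·1·2}·(+1)^1·(-1)^2 = +1.
v=∞: -209 < 0 and -13110 < 0  ⇒  (a,b)_∞ = -1.
v=7: a=7^2·(≡2), b=7^0·(≡1) mod 7; (2|7)=+1, (1|7)=+1; (−1)^{2·0·3}·(+1)^0·(+1)^2 = +1.
|Ram(-209, -13110)| = 4, even; anisotropic at {11, 19, 23, ∞}.

[11, 19, 23, inf]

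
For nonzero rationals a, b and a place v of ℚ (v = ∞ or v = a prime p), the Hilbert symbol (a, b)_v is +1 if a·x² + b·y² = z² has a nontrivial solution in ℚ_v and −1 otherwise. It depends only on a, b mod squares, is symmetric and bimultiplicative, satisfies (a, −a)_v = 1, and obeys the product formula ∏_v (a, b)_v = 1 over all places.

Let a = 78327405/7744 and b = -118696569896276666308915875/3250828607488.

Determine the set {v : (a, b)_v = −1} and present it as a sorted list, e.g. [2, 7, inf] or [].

[19, 29]

(a, b) ≡ (107445, -3045) mod (ℚ^×)²; places V = {2, 3, 5, 7, 11, 13, 19, 29, ∞}.
(a,b)_29: α=1, u≡1; β=3, v≡2 (mod 29); (1|29)=+1, (2|29)=-1; sign (−1)^0·+1^3·-1^1 = -1.
(a,b)_5: α=1, u≡4; β=3, v≡1 (mod 5); (4|5)=+1, (1|5)=+1; sign (−1)^0·+1^3·+1^1 = +1.
(a,b)_3: α=7, u≡1; β=21, v≡2 (mod 3); (1|3)=+1, (2|3)=-1; sign (−1)^1·+1^21·-1^7 = +1.
(a,b)_2: α=-6, β=-18; u≡5, v≡3 (mod 8); ε(u)ε(v)=0·1, αω(v)=-6·1, βω(u)=-18·1; sum ≡ 0  ⇒  +1.
(a,b)_19: α=1, u≡18; β=4, v≡10 (mod 19); (18|19)=-1, (10|19)=-1; sign (−1)^0·-1^4·-1^1 = -1.
(a,b)_7: α=0, u≡1; β=-1, v≡5 (mod 7); (1|7)=+1, (5|7)=-1; sign (−1)^0·+1^-1·-1^0 = +1.
(a,b)_∞: sgn(107445)=+, sgn(-3045)=−, so +1.
(a,b)_13: α=1, u≡4; β=4, v≡12 (mod 13); (4|13)=+1, (12|13)=+1; sign (−1)^0·+1^4·+1^1 = +1.
(a,b)_11: α=-2, u≡10; β=-6, v≡7 (mod 11); (10|11)=-1, (7|11)=-1; sign (−1)^0·-1^-6·-1^-2 = +1.
(107445, -3045 / ℚ) ramifies at {19, 29}: a division algebra.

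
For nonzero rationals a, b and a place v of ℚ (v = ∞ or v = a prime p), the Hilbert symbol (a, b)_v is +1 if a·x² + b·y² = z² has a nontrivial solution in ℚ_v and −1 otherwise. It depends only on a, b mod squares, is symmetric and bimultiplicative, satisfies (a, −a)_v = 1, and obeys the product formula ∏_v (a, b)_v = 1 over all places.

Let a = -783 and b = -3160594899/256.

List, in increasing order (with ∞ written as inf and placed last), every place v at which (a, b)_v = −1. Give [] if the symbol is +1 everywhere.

[3, inf]

(a, b) ≡ (-87, -3451) mod (ℚ^×)²; places V = {2, 3, 7, 11, 17, 29, ∞}.
(a,b)_∞: sgn(-87)=−, sgn(-3451)=−, so -1.
(a,b)_2: α=0, β=-8; u≡1, v≡5 (mod 8); ε(u)ε(v)=0·0, αω(v)=0·1, βω(u)=-8·0; sum ≡ 0  ⇒  +1.
(a,b)_7: α=0, u≡1; β=1, v≡4 (mod 7); (1|7)=+1, (4|7)=+1; sign (−1)^0·+1^1·+1^0 = +1.
(a,b)_17: α=0, u≡16; β=1, v≡8 (mod 17); (16|17)=+1, (8|17)=+1; sign (−1)^0·+1^1·+1^0 = +1.
(a,b)_29: α=1, u≡2; β=3, v≡27 (mod 29); (2|29)=-1, (27|29)=-1; sign (−1)^0·-1^3·-1^1 = +1.
(a,b)_11: α=0, u≡9; β=2, v≡1 (mod 11); (9|11)=+1, (1|11)=+1; sign (−1)^0·+1^2·+1^0 = +1.
(a,b)_3: α=3, u≡1; β=2, v≡2 (mod 3); (1|3)=+1, (2|3)=-1; sign (−1)^0·+1^2·-1^3 = -1.
(-87, -3451 / ℚ) ramifies at {3, ∞}: a division algebra.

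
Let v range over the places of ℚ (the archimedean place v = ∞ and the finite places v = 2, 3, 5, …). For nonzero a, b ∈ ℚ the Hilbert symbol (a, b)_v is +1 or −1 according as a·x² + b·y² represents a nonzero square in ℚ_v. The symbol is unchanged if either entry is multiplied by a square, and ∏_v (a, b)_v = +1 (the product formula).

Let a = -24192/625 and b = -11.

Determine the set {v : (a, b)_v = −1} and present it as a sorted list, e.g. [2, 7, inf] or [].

Mod squares: a ≡ -42, b ≡ -11. Check v ∈ {∞, 2, 3, 5, 7, 11}.
v=∞: -42 < 0 and -11 < 0  ⇒  (a,b)_∞ = -1.
v=5: a=5^-4·(≡3), b=5^0·(≡4) mod 5; (3|5)=-1, (4|5)=+1; (−1)^{-4·0·2}·(-1)^0·(+1)^-4 = +1.
v=11: a=11^0·(≡7), b=11^1·(≡10) mod 11; (7|11)=-1, (10|11)=-1; (−1)^{0·1·5}·(-1)^1·(-1)^0 = -1.
v=7: a=7^1·(≡1), b=7^0·(≡3) mod 7; (1|7)=+1, (3|7)=-1; (−1)^{1·0·3}·(+1)^0·(-1)^1 = -1.
v=2: v_2(a)=7, v_2(b)=0; units ≡ 3, 5 (mod 8); ε·ε+αω+βω = 1·0+7·1+0·1 ≡ 1  ⇒  (a,b)_2 = -1.
v=3: a=3^3·(≡1), b=3^0·(≡1) mod 3; (1|3)=+1, (1|3)=+1; (−1)^{3·0·1}·(+1)^0·(+1)^3 = +1.
(-42, -11 / ℚ) ramifies at {2, 7, 11, ∞}: a division algebra.

[2, 7, 11, inf]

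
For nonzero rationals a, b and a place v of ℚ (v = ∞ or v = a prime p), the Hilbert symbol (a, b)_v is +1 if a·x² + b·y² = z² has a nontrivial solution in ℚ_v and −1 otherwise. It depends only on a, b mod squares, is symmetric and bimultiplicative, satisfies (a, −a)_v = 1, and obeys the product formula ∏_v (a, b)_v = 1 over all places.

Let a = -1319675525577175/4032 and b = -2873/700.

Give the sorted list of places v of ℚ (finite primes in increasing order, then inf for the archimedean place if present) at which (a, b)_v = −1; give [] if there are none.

(a, b) ≡ (-20957209, -119) mod (ℚ^×)²; places V = {2, 3, 5, 7, 13, 17, 19, 23, 31, ∞}.
(a,b)_3: α=-2, u≡2; β=0, v≡1 (mod 3); (2|3)=-1, (1|3)=+1; sign (−1)^0·-1^0·+1^-2 = +1.
(a,b)_13: α=3, u≡8; β=2, v≡2 (mod 13); (8|13)=-1, (2|13)=-1; sign (−1)^0·-1^2·-1^3 = -1.
(a,b)_31: α=1, u≡19; β=0, v≡4 (mod 31); (19|31)=+1, (4|31)=+1; sign (−1)^0·+1^0·+1^1 = +1.
(a,b)_7: α=-1, u≡5; β=-1, v≡2 (mod 7); (5|7)=-1, (2|7)=+1; sign (−1)^1·-1^-1·+1^-1 = +1.
(a,b)_23: α=1, u≡12; β=0, v≡14 (mod 23); (12|23)=+1, (14|23)=-1; sign (−1)^0·+1^0·-1^1 = -1.
(a,b)_17: α=3, u≡6; β=1, v≡6 (mod 17); (6|17)=-1, (6|17)=-1; sign (−1)^0·-1^1·-1^3 = +1.
(a,b)_19: α=3, u≡15; β=0, v≡14 (mod 19); (15|19)=-1, (14|19)=-1; sign (−1)^0·-1^0·-1^3 = -1.
(a,b)_2: α=-6, β=-2; u≡7, v≡1 (mod 8); ε(u)ε(v)=1·0, αω(v)=-6·0, βω(u)=-2·0; sum ≡ 0  ⇒  +1.
(a,b)_5: α=2, u≡4; β=-2, v≡4 (mod 5); (4|5)=+1, (4|5)=+1; sign (−1)^0·+1^-2·+1^2 = +1.
(a,b)_∞: sgn(-20957209)=−, sgn(-119)=−, so -1.
Ram(-20957209, -119) = {13, 19, 23, ∞}; no ℚ_13-point on the conic.

[13, 19, 23, inf]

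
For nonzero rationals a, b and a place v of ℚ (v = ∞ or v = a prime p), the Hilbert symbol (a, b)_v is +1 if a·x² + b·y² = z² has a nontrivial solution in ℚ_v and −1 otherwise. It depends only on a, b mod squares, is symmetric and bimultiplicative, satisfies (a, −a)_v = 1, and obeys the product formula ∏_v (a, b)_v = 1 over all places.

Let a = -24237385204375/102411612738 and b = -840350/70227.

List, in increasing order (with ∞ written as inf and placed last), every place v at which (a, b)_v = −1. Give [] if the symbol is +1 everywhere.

[2, inf]

(a, b) ≡ (-14, -42) mod (ℚ^×)²; places V = {2, 3, 5, 7, 17, 29, 31, ∞}.
(a,b)_∞: sgn(-14)=−, sgn(-42)=−, so -1.
(a,b)_29: α=-2, u≡14; β=0, v≡20 (mod 29); (14|29)=-1, (20|29)=+1; sign (−1)^0·-1^0·+1^-2 = +1.
(a,b)_3: α=-6, u≡1; β=-5, v≡1 (mod 3); (1|3)=+1, (1|3)=+1; sign (−1)^0·+1^-5·+1^-6 = +1.
(a,b)_2: α=-1, β=1; u≡1, v≡3 (mod 8); ε(u)ε(v)=0·1, αω(v)=-1·1, βω(u)=1·0; sum ≡ 1  ⇒  -1.
(a,b)_7: α=9, u≡3; β=5, v≡2 (mod 7); (3|7)=-1, (2|7)=+1; sign (−1)^1·-1^5·+1^9 = +1.
(a,b)_31: α=2, u≡3; β=0, v≡5 (mod 31); (3|31)=-1, (5|31)=+1; sign (−1)^0·-1^0·+1^2 = +1.
(a,b)_5: α=4, u≡1; β=2, v≡3 (mod 5); (1|5)=+1, (3|5)=-1; sign (−1)^0·+1^2·-1^4 = +1.
(a,b)_17: α=-4, u≡10; β=-2, v≡9 (mod 17); (10|17)=-1, (9|17)=+1; sign (−1)^0·-1^-2·+1^-4 = +1.
Ram(-14, -42) = {2, ∞}; no ℚ_2-point on the conic.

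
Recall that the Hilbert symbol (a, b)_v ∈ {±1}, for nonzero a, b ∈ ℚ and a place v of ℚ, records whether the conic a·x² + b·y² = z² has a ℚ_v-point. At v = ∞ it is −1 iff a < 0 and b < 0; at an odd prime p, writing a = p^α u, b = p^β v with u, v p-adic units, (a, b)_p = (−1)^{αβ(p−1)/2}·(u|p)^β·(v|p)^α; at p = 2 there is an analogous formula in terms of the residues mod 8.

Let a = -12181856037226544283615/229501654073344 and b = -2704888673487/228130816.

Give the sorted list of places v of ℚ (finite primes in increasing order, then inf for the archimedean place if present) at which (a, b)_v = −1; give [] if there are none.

Mod squares: a ≡ -15015, b ≡ -7. Check v ∈ {∞, 2, 3, 5, 7, 11, 13, 17, 23, 59}.
v=2: v_2(a)=-16, v_2(b)=-16; units ≡ 1, 1 (mod 8); ε·ε+αω+βω = 0·0+-16·0+-16·0 ≡ 0  ⇒  (a,b)_2 = +1.
v=5: a=5^1·(≡3), b=5^0·(≡3) mod 5; (3|5)=-1, (3|5)=-1; (−1)^{1·0·2}·(-1)^0·(-1)^1 = -1.
v=59: a=59^-4·(≡39), b=59^-2·(≡23) mod 59; (39|59)=-1, (23|59)=-1; (−1)^{-4·-2·29}·(-1)^-2·(-1)^-4 = +1.
v=3: a=3^11·(≡2), b=3^6·(≡2) mod 3; (2|3)=-1, (2|3)=-1; (−1)^{11·6·1}·(-1)^6·(-1)^11 = -1.
v=23: a=23^4·(≡16), b=23^2·(≡6) mod 23; (16|23)=+1, (6|23)=+1; (−1)^{4·2·11}·(+1)^2·(+1)^4 = +1.
v=11: a=11^3·(≡8), b=11^2·(≡9) mod 11; (8|11)=-1, (9|11)=+1; (−1)^{3·2·5}·(-1)^2·(+1)^3 = +1.
v=7: a=7^5·(≡4), b=7^3·(≡5) mod 7; (4|7)=+1, (5|7)=-1; (−1)^{5·3·3}·(+1)^3·(-1)^5 = +1.
v=13: a=13^3·(≡8), b=13^2·(≡7) mod 13; (8|13)=-1, (7|13)=-1; (−1)^{3·2·6}·(-1)^2·(-1)^3 = -1.
v=∞: -15015 < 0 and -7 < 0  ⇒  (a,b)_∞ = -1.
v=17: a=17^-2·(≡13), b=17^0·(≡6) mod 17; (13|17)=+1, (6|17)=-1; (−1)^{-2·0·8}·(+1)^0·(-1)^-2 = +1.
(-15015, -7 / ℚ) ramifies at {3, 5, 13, ∞}: a division algebra.

[3, 5, 13, inf]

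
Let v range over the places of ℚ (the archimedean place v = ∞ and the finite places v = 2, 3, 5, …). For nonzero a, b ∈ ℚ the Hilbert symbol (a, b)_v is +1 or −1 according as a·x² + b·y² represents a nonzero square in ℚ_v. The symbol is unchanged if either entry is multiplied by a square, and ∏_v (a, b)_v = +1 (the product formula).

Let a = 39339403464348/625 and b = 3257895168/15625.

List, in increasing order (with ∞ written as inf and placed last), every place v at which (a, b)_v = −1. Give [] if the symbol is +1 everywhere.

Mod squares: a ≡ 23, b ≡ 33. Check v ∈ {∞, 2, 3, 5, 11, 13, 23}.
v=13: a=13^2·(≡3), b=13^0·(≡5) mod 13; (3|13)=+1, (5|13)=-1; (−1)^{2·0·6}·(+1)^0·(-1)^2 = +1.
v=11: a=11^0·(≡1), b=11^1·(≡1) mod 11; (1|11)=+1, (1|11)=+1; (−1)^{0·1·5}·(+1)^1·(+1)^0 = +1.
v=∞: 23 > 0 and 33 > 0  ⇒  (a,b)_∞ = +1.
v=3: a=3^14·(≡2), b=3^7·(≡2) mod 3; (2|3)=-1, (2|3)=-1; (−1)^{14·7·1}·(-1)^7·(-1)^14 = -1.
v=5: a=5^-4·(≡3), b=5^-6·(≡3) mod 5; (3|5)=-1, (3|5)=-1; (−1)^{-4·-6·2}·(-1)^-6·(-1)^-4 = +1.
v=23: a=23^3·(≡9), b=23^2·(≡14) mod 23; (9|23)=+1, (14|23)=-1; (−1)^{3·2·11}·(+1)^2·(-1)^3 = -1.
v=2: v_2(a)=2, v_2(b)=8; units ≡ 7, 1 (mod 8); ε·ε+αω+βω = 1·0+2·0+8·0 ≡ 0  ⇒  (a,b)_2 = +1.
|Ram(23, 33)| = 2, even; anisotropic at {3, 23}.

[3, 23]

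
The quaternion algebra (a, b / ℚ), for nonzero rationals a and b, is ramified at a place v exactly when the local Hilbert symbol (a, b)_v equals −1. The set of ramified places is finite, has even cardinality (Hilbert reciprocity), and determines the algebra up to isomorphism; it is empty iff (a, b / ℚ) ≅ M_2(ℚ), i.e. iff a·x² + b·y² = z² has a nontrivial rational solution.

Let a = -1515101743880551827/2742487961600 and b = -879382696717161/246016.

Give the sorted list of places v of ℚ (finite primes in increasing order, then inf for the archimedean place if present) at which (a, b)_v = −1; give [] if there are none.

[29, inf]

(a, b) ≡ (-18183, -21489) mod (ℚ^×)²; places V = {2, 3, 5, 7, 11, 13, 19, 29, 31, ∞}.
(a,b)_2: α=-12, β=-8; u≡1, v≡7 (mod 8); ε(u)ε(v)=0·1, αω(v)=-12·0, βω(u)=-8·0; sum ≡ 0  ⇒  +1.
(a,b)_19: α=3, u≡2; β=3, v≡1 (mod 19); (2|19)=-1, (1|19)=+1; sign (−1)^1·-1^3·+1^3 = +1.
(a,b)_∞: sgn(-18183)=−, sgn(-21489)=−, so -1.
(a,b)_5: α=-2, u≡2; β=0, v≡4 (mod 5); (2|5)=-1, (4|5)=+1; sign (−1)^0·-1^0·+1^-2 = +1.
(a,b)_7: α=2, u≡5; β=2, v≡2 (mod 7); (5|7)=-1, (2|7)=+1; sign (−1)^0·-1^2·+1^2 = +1.
(a,b)_31: α=-4, u≡20; β=-2, v≡5 (mod 31); (20|31)=+1, (5|31)=+1; sign (−1)^0·+1^-2·+1^-4 = +1.
(a,b)_11: α=1, u≡2; β=0, v≡1 (mod 11); (2|11)=-1, (1|11)=+1; sign (−1)^0·-1^0·+1^1 = +1.
(a,b)_13: α=4, u≡3; β=5, v≡6 (mod 13); (3|13)=+1, (6|13)=-1; sign (−1)^0·+1^5·-1^4 = +1.
(a,b)_3: α=15, u≡2; β=5, v≡1 (mod 3); (2|3)=-1, (1|3)=+1; sign (−1)^1·-1^5·+1^15 = +1.
(a,b)_29: α=-1, u≡19; β=1, v≡4 (mod 29); (19|29)=-1, (4|29)=+1; sign (−1)^0·-1^1·+1^-1 = -1.
Ram(-18183, -21489) = {29, ∞}; no ℚ_29-point on the conic.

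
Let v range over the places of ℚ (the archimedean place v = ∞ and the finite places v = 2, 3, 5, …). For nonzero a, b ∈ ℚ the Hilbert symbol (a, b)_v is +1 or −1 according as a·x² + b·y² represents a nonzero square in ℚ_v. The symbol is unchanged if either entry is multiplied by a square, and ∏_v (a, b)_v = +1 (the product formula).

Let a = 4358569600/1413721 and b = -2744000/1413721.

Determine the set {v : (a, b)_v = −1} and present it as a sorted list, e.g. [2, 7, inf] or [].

(a, b) ≡ (154, -35) mod (ℚ^×)²; places V = {2, 5, 7, 11, 19, 29, 41, ∞}.
(a,b)_∞: sgn(154)=+, sgn(-35)=−, so +1.
(a,b)_19: α=2, u≡18; β=0, v≡8 (mod 19); (18|19)=-1, (8|19)=-1; sign (−1)^0·-1^0·-1^2 = +1.
(a,b)_29: α=-2, u≡16; β=-2, v≡20 (mod 29); (16|29)=+1, (20|29)=+1; sign (−1)^0·+1^-2·+1^-2 = +1.
(a,b)_41: α=-2, u≡9; β=-2, v≡14 (mod 41); (9|41)=+1, (14|41)=-1; sign (−1)^0·+1^-2·-1^-2 = +1.
(a,b)_2: α=7, β=6; u≡5, v≡5 (mod 8); ε(u)ε(v)=0·0, αω(v)=7·1, βω(u)=6·1; sum ≡ 1  ⇒  -1.
(a,b)_7: α=3, u≡2; β=3, v≡1 (mod 7); (2|7)=+1, (1|7)=+1; sign (−1)^1·+1^3·+1^3 = -1.
(a,b)_5: α=2, u≡4; β=3, v≡3 (mod 5); (4|5)=+1, (3|5)=-1; sign (−1)^0·+1^3·-1^2 = +1.
(a,b)_11: α=1, u≡4; β=0, v≡5 (mod 11); (4|11)=+1, (5|11)=+1; sign (−1)^0·+1^0·+1^1 = +1.
|Ram(154, -35)| = 2, even; anisotropic at {2, 7}.

[2, 7]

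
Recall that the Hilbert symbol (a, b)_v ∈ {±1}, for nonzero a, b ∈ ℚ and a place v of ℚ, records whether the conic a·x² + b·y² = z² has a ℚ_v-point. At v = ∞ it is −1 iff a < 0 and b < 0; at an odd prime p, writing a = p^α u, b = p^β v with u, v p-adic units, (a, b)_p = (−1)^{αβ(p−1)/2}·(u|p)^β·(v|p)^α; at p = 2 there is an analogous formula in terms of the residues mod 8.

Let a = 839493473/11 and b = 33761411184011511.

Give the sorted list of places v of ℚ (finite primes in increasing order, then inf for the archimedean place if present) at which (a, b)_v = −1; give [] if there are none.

[2, 11, 13, 17]

(a, b) ≡ (323323, 39) mod (ℚ^×)²; places V = {2, 3, 7, 11, 13, 17, 19, ∞}.
(a,b)_11: α=-1, u≡5; β=2, v≡10 (mod 11); (5|11)=+1, (10|11)=-1; sign (−1)^0·+1^2·-1^-1 = -1.
(a,b)_17: α=1, u≡15; β=2, v≡7 (mod 17); (15|17)=+1, (7|17)=-1; sign (−1)^0·+1^2·-1^1 = -1.
(a,b)_19: α=1, u≡15; β=2, v≡5 (mod 19); (15|19)=-1, (5|19)=+1; sign (−1)^0·-1^2·+1^1 = +1.
(a,b)_7: α=1, u≡5; β=4, v≡1 (mod 7); (5|7)=-1, (1|7)=+1; sign (−1)^0·-1^4·+1^1 = +1.
(a,b)_∞: sgn(323323)=+, sgn(39)=+, so +1.
(a,b)_2: α=0, β=0; u≡3, v≡7 (mod 8); ε(u)ε(v)=1·1, αω(v)=0·0, βω(u)=0·1; sum ≡ 1  ⇒  -1.
(a,b)_3: α=0, u≡1; β=1, v≡1 (mod 3); (1|3)=+1, (1|3)=+1; sign (−1)^0·+1^1·+1^0 = +1.
(a,b)_13: α=5, u≡7; β=5, v≡3 (mod 13); (7|13)=-1, (3|13)=+1; sign (−1)^0·-1^5·+1^5 = -1.
|Ram(323323, 39)| = 4, even; anisotropic at {2, 11, 13, 17}.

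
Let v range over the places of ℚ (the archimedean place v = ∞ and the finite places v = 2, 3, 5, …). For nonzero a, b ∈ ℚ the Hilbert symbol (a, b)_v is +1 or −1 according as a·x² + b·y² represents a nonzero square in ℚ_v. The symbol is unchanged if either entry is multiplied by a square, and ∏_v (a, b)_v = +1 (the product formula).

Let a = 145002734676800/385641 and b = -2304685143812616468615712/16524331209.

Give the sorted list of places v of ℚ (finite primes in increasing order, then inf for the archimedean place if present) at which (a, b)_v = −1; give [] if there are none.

[2, 7]

Mod squares: a ≡ 77, b ≡ -2002. Check v ∈ {∞, 2, 3, 5, 7, 11, 13, 19, 23, 29}.
v=3: a=3^-6·(≡2), b=3^-10·(≡2) mod 3; (2|3)=-1, (2|3)=-1; (−1)^{-6·-10·1}·(-1)^-10·(-1)^-6 = +1.
v=13: a=13^4·(≡3), b=13^9·(≡2) mod 13; (3|13)=+1, (2|13)=-1; (−1)^{4·9·6}·(+1)^9·(-1)^4 = +1.
v=∞: 77 > 0 and -2002 < 0  ⇒  (a,b)_∞ = +1.
v=2: v_2(a)=6, v_2(b)=5; units ≡ 5, 7 (mod 8); ε·ε+αω+βω = 0·1+6·0+5·1 ≡ 1  ⇒  (a,b)_2 = -1.
v=5: a=5^2·(≡2), b=5^0·(≡2) mod 5; (2|5)=-1, (2|5)=-1; (−1)^{2·0·2}·(-1)^0·(-1)^2 = +1.
v=11: a=11^1·(≡10), b=11^3·(≡5) mod 11; (10|11)=-1, (5|11)=+1; (−1)^{1·3·5}·(-1)^3·(+1)^1 = +1.
v=7: a=7^3·(≡4), b=7^5·(≡2) mod 7; (4|7)=+1, (2|7)=+1; (−1)^{3·5·3}·(+1)^5·(+1)^3 = -1.
v=29: a=29^2·(≡2), b=29^2·(≡24) mod 29; (2|29)=-1, (24|29)=+1; (−1)^{2·2·14}·(-1)^2·(+1)^2 = +1.
v=23: a=23^-2·(≡9), b=23^-4·(≡14) mod 23; (9|23)=+1, (14|23)=-1; (−1)^{-2·-4·11}·(+1)^-4·(-1)^-2 = +1.
v=19: a=19^0·(≡16), b=19^2·(≡8) mod 19; (16|19)=+1, (8|19)=-1; (−1)^{0·2·9}·(+1)^2·(-1)^0 = +1.
|Ram(77, -2002)| = 2, even; anisotropic at {2, 7}.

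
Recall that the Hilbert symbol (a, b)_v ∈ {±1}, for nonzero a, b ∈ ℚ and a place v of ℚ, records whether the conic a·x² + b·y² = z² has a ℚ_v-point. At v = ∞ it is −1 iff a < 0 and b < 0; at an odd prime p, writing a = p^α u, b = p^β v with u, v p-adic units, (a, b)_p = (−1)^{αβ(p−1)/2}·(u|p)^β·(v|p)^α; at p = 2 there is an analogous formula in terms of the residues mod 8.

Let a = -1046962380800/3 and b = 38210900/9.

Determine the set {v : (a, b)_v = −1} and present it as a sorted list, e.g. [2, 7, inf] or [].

Mod squares: a ≡ -6, b ≡ 2261. Check v ∈ {∞, 2, 3, 5, 7, 13, 17, 19}.
v=7: a=7^2·(≡2), b=7^1·(≡1) mod 7; (2|7)=+1, (1|7)=+1; (−1)^{2·1·3}·(+1)^1·(+1)^2 = +1.
v=2: v_2(a)=13, v_2(b)=2; units ≡ 5, 5 (mod 8); ε·ε+αω+βω = 0·0+13·1+2·1 ≡ 1  ⇒  (a,b)_2 = -1.
v=17: a=17^2·(≡14), b=17^1·(≡5) mod 17; (14|17)=-1, (5|17)=-1; (−1)^{2·1·8}·(-1)^1·(-1)^2 = -1.
v=13: a=13^0·(≡5), b=13^2·(≡12) mod 13; (5|13)=-1, (12|13)=+1; (−1)^{0·2·6}·(-1)^2·(+1)^0 = +1.
v=3: a=3^-1·(≡1), b=3^-2·(≡2) mod 3; (1|3)=+1, (2|3)=-1; (−1)^{-1·-2·1}·(+1)^-2·(-1)^-1 = -1.
v=19: a=19^2·(≡2), b=19^1·(≡5) mod 19; (2|19)=-1, (5|19)=+1; (−1)^{2·1·9}·(-1)^1·(+1)^2 = -1.
v=5: a=5^2·(≡1), b=5^2·(≡4) mod 5; (1|5)=+1, (4|5)=+1; (−1)^{2·2·2}·(+1)^2·(+1)^2 = +1.
v=∞: -6 < 0 and 2261 > 0  ⇒  (a,b)_∞ = +1.
|Ram(-6, 2261)| = 4, even; anisotropic at {2, 3, 17, 19}.

[2, 3, 17, 19]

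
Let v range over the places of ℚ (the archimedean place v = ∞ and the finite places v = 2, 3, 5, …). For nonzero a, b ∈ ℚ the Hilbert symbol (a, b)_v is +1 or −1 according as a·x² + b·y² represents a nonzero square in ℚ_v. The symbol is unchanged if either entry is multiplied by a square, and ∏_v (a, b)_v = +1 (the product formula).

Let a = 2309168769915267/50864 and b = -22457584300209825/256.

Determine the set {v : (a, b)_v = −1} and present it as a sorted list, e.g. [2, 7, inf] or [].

(a, b) ≡ (7337, -15321657) mod (ℚ^×)²; places V = {2, 3, 5, 11, 13, 17, 19, 23, 29, 31, ∞}.
(a,b)_19: α=2, u≡18; β=3, v≡10 (mod 19); (18|19)=-1, (10|19)=-1; sign (−1)^0·-1^3·-1^2 = -1.
(a,b)_23: α=1, u≡7; β=1, v≡4 (mod 23); (7|23)=-1, (4|23)=+1; sign (−1)^1·-1^1·+1^1 = +1.
(a,b)_31: α=2, u≡27; β=3, v≡26 (mod 31); (27|31)=-1, (26|31)=-1; sign (−1)^0·-1^3·-1^2 = -1.
(a,b)_13: α=2, u≡11; β=3, v≡3 (mod 13); (11|13)=-1, (3|13)=+1; sign (−1)^0·-1^3·+1^2 = -1.
(a,b)_5: α=0, u≡3; β=2, v≡2 (mod 5); (3|5)=-1, (2|5)=-1; sign (−1)^0·-1^2·-1^0 = +1.
(a,b)_29: α=1, u≡15; β=1, v≡26 (mod 29); (15|29)=-1, (26|29)=-1; sign (−1)^0·-1^1·-1^1 = +1.
(a,b)_∞: sgn(7337)=+, sgn(-15321657)=−, so +1.
(a,b)_17: α=-2, u≡12; β=0, v≡1 (mod 17); (12|17)=-1, (1|17)=+1; sign (−1)^0·-1^0·+1^-2 = +1.
(a,b)_3: α=10, u≡2; β=1, v≡2 (mod 3); (2|3)=-1, (2|3)=-1; sign (−1)^0·-1^1·-1^10 = -1.
(a,b)_11: α=-1, u≡10; β=0, v≡1 (mod 11); (10|11)=-1, (1|11)=+1; sign (−1)^0·-1^0·+1^-1 = +1.
(a,b)_2: α=-4, β=-8; u≡1, v≡7 (mod 8); ε(u)ε(v)=0·1, αω(v)=-4·0, βω(u)=-8·0; sum ≡ 0  ⇒  +1.
Ram(7337, -15321657) = {3, 13, 19, 31}; no ℚ_3-point on the conic.

[3, 13, 19, 31]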